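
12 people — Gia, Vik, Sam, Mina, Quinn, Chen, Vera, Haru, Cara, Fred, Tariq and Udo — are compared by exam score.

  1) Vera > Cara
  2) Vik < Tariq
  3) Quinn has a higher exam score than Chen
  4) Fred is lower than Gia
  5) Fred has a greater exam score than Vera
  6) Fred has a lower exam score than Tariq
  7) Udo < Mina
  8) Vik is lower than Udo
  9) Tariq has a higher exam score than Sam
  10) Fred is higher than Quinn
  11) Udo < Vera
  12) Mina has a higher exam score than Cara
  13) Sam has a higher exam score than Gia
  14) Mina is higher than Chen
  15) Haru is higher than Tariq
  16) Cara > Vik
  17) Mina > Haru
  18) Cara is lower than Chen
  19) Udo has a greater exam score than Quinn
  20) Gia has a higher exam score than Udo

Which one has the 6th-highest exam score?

Fred

The consecutive relations fix a unique order: Vik < Cara < Chen < Quinn < Udo < Vera < Fred < Gia < Sam < Tariq < Haru < Mina.
Counting 6 from the largest end gives Fred.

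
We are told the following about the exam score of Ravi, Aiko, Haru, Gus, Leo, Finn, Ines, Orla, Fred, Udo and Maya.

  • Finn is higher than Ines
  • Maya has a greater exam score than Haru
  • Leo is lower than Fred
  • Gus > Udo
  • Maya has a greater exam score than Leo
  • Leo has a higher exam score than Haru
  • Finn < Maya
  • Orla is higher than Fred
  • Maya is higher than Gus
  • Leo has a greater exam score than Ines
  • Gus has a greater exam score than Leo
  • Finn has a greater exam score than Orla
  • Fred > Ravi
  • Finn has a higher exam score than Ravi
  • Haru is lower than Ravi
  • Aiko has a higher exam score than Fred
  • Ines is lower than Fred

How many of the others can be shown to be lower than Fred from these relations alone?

Directly below Fred: Ines, Leo, Ravi.
One step further: Haru (4 so far).
No other element is forced below Fred by the given relations, so the count is 4.

4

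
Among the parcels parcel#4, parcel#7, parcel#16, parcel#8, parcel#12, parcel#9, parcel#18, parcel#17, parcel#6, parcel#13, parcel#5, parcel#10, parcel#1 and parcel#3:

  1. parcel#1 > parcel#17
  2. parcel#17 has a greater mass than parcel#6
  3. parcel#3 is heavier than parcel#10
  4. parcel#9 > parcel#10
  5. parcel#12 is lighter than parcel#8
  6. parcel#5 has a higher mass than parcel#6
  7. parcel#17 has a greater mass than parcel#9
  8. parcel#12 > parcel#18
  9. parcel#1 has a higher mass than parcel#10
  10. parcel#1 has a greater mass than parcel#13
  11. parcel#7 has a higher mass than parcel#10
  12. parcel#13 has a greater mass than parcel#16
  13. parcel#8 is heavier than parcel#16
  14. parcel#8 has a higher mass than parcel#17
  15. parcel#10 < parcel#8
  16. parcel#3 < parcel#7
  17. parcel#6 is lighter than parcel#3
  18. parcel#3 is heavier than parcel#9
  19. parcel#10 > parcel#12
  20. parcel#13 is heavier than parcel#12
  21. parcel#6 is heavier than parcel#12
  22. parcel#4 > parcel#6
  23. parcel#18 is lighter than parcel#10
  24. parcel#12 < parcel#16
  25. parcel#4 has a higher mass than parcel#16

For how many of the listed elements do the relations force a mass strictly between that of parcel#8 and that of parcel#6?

1

Chaining upward from parcel#6 reaches: parcel#17, parcel#3, parcel#7, parcel#4, parcel#1, parcel#5.
Chaining downward from parcel#8 reaches: parcel#18, parcel#12, parcel#10, parcel#9, parcel#17, parcel#16.
Strictly between parcel#6 and parcel#8 are those in both lists: parcel#17 — 1 element.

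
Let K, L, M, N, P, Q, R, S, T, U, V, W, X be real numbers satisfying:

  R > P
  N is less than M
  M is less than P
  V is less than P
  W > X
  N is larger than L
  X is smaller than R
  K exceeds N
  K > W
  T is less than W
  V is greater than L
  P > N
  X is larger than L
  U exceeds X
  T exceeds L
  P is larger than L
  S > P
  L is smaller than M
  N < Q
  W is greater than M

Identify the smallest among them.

L

N is not least since L < N; M is not least since L < M; T is not least since L < T; V is not least since L < V; X is not least since L < X; W is not least since X < W; P is not least since L < P; U is not least since X < U; Q is not least since N < Q; R is not least since X < R; K is not least since W < K; S is not least since P < S.
Only L has nothing below it, so L is the smallest.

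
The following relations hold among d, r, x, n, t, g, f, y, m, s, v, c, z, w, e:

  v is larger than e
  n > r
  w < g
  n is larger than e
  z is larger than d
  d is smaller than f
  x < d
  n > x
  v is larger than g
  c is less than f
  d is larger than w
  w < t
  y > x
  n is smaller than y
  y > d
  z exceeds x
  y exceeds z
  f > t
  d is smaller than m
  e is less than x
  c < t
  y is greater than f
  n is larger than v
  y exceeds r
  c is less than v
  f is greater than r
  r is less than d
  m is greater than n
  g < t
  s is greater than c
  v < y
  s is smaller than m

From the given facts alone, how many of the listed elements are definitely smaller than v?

Directly below v: e, c, g.
One step further: w (4 so far).
No other element is forced below v by the given relations, so the count is 4.

4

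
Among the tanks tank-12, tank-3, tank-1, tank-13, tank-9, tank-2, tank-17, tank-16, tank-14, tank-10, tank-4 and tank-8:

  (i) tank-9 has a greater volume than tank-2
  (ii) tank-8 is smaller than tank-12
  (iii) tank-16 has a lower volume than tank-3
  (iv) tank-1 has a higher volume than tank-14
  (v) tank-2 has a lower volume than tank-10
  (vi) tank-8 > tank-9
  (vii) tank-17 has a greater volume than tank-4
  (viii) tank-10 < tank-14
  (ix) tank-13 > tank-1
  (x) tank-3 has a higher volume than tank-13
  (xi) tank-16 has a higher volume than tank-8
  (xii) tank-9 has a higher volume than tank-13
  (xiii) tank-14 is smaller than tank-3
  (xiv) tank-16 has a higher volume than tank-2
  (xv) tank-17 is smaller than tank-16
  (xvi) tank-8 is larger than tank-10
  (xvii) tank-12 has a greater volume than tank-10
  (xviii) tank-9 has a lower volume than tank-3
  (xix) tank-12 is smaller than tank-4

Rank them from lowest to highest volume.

The consecutive links are each given: tank-2 < tank-10; tank-10 < tank-14; tank-14 < tank-1; tank-1 < tank-13; tank-13 < tank-9; tank-9 < tank-8; tank-8 < tank-12; tank-12 < tank-4; tank-4 < tank-17; tank-17 < tank-16; tank-16 < tank-3.

tank-2 < tank-10 < tank-14 < tank-1 < tank-13 < tank-9 < tank-8 < tank-12 < tank-4 < tank-17 < tank-16 < tank-3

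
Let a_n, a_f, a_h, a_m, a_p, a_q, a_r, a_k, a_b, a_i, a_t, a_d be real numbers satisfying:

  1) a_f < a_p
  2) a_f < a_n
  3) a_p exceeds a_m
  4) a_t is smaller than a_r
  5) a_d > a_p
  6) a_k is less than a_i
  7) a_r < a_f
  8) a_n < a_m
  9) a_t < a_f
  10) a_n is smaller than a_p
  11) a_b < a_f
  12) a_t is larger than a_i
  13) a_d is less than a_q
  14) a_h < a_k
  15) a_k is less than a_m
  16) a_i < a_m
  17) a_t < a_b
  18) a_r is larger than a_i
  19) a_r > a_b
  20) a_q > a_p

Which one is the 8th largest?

a_b

The consecutive relations fix a unique order: a_h < a_k < a_i < a_t < a_b < a_r < a_f < a_n < a_m < a_p < a_d < a_q.
The 8th largest is a_b.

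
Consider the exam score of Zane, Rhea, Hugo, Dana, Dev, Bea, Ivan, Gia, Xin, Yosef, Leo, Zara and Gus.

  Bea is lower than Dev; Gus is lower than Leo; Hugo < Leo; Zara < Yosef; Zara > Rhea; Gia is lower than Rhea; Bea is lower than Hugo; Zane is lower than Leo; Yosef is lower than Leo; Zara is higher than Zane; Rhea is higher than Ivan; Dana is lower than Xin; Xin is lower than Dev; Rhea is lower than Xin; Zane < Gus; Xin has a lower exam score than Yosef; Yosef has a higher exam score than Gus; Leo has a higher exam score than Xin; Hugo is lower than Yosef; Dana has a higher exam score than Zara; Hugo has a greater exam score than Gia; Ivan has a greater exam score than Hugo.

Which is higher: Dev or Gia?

Link the given pairs in sequence: Gia < Hugo; Hugo < Ivan; Ivan < Rhea; Rhea < Zara; Zara < Dana; Dana < Xin; Xin < Dev.
Chaining these gives Gia < Hugo < Ivan < Rhea < Zara < Dana < Xin < Dev.
So Gia < Dev; Dev is the higher of the two.

Dev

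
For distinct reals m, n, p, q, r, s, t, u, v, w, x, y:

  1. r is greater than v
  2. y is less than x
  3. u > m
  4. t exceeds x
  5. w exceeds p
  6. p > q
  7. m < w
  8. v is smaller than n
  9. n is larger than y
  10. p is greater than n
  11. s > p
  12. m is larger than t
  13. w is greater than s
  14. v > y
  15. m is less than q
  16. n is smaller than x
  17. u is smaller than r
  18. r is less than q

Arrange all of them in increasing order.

y < v < n < x < t < m < u < r < q < p < s < w

Nothing is placed below y, so it is least; from there y < v; v < n; n < x; x < t; t < m; m < u; u < r; r < q; q < p; p < s; s < w, each given directly.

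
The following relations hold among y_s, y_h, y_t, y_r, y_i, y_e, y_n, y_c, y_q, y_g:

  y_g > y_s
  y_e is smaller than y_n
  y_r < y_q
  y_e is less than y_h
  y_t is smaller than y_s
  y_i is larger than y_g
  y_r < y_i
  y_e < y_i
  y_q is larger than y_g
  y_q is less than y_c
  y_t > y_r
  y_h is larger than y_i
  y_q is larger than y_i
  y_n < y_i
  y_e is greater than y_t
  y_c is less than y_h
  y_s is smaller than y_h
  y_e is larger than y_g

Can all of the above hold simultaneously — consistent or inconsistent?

Every relation is compatible with y_r < y_t < y_s < y_g < y_e < y_n < y_i < y_q < y_c < y_h; the set is consistent.

consistent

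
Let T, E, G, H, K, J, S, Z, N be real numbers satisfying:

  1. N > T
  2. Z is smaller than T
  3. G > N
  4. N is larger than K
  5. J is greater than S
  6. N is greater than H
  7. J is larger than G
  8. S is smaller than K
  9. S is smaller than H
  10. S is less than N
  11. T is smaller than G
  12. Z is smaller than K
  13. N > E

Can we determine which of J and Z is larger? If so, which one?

J

The relevant relations are Z < T; T < N; N < G; G < J.
Together: Z < T < N < G < J.
So J is larger.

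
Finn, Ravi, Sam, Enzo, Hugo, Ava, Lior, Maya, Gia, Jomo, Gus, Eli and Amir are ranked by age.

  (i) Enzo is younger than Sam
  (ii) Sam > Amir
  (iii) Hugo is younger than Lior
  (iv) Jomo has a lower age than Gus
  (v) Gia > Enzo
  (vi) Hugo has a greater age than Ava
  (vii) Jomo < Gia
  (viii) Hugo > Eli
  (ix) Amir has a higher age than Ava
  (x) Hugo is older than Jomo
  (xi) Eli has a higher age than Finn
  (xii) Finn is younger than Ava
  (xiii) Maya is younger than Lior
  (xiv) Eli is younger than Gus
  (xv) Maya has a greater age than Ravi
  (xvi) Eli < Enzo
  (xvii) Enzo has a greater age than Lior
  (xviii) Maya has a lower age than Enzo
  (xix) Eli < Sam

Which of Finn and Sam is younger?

Finn

Following the relations from Finn: Finn < Eli < Hugo < Lior < Enzo < Sam.
So Finn < Sam; Finn is the younger of the two.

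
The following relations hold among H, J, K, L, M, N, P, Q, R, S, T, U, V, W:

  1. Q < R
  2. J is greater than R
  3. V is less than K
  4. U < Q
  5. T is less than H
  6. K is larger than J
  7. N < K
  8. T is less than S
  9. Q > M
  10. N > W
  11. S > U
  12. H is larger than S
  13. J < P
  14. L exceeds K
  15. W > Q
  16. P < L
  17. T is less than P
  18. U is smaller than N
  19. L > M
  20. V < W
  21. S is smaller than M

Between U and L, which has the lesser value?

The relevant relations are U < S; S < M; M < Q; Q < R; R < J; J < P; P < L.
Together: U < S < M < Q < R < J < P < L.
So U < L; U is the smaller of the two.

U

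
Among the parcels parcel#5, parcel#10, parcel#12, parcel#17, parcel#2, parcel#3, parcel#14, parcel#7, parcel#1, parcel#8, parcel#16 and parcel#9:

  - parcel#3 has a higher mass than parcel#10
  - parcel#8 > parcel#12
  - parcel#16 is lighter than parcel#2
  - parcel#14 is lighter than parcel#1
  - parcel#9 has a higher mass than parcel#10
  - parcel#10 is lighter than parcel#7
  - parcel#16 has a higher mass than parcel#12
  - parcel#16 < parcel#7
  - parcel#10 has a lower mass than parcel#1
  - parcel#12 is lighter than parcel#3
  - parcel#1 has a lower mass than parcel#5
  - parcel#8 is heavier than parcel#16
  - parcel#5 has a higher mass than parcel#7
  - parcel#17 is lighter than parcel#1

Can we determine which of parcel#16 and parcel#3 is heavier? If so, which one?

Following every chain through parcel#3: below parcel#3 we get parcel#10, parcel#12.
parcel#16 is not reached, and no chain runs the other way from parcel#16 to parcel#3.
So the given relations leave the order of parcel#3 and parcel#16 undetermined.

undetermined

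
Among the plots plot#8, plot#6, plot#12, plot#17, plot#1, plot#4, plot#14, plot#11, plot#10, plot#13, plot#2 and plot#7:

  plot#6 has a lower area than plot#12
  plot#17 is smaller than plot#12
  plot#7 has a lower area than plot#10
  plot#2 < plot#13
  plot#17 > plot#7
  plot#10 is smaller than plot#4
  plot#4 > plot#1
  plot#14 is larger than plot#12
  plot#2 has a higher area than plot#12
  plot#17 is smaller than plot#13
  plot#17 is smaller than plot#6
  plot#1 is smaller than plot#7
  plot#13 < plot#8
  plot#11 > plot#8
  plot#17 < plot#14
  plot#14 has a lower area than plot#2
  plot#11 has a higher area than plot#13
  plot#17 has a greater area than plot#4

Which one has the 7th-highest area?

Piecing the relations together gives one ordering: plot#1 < plot#7 < plot#10 < plot#4 < plot#17 < plot#6 < plot#12 < plot#14 < plot#2 < plot#13 < plot#8 < plot#11.
The 7th largest is plot#6.

plot#6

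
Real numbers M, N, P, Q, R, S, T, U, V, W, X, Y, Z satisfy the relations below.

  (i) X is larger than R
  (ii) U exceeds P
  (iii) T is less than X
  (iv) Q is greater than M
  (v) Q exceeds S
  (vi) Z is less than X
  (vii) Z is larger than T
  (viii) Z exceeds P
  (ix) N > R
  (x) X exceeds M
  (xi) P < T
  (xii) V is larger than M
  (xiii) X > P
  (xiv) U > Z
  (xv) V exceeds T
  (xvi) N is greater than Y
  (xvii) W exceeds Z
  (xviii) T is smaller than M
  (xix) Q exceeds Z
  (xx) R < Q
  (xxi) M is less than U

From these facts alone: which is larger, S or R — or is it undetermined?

undetermined

Following every chain through S: above S we get Q.
R is not reached, and no chain runs the other way from R to S.
So the given relations leave the order of S and R undetermined.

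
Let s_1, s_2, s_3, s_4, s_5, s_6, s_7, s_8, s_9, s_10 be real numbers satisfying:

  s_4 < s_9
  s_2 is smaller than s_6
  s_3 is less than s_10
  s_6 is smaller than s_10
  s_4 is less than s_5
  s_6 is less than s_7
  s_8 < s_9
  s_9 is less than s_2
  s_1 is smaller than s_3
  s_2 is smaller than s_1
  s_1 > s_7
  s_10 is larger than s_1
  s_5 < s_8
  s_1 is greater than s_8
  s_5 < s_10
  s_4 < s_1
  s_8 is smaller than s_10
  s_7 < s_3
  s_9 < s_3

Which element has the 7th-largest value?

s_9

Piecing the relations together gives one ordering: s_4 < s_5 < s_8 < s_9 < s_2 < s_6 < s_7 < s_1 < s_3 < s_10.
Counting 7 from the largest end gives s_9.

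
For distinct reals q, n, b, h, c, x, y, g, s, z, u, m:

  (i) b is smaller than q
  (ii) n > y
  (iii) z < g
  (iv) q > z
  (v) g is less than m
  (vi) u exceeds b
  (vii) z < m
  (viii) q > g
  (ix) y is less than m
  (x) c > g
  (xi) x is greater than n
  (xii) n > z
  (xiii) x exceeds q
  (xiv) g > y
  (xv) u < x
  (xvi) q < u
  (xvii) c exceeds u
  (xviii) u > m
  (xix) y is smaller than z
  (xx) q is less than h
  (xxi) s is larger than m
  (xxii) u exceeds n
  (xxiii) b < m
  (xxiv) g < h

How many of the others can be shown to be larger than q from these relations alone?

4

Directly above q: h, u, x.
One step further: c (4 so far).
Nothing else is reachable above q; 4 in all.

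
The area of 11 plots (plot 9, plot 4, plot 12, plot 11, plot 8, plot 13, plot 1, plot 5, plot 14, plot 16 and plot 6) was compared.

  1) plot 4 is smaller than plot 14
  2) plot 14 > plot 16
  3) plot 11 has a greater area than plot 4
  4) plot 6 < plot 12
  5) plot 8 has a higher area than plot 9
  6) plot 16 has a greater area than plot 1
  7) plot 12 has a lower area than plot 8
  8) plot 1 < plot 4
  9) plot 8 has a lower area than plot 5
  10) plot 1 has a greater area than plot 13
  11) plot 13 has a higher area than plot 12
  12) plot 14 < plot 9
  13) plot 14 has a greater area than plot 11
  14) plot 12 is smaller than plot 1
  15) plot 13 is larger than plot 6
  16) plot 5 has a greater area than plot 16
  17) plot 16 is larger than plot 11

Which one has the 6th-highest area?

The consecutive relations fix a unique order: plot 6 < plot 12 < plot 13 < plot 1 < plot 4 < plot 11 < plot 16 < plot 14 < plot 9 < plot 8 < plot 5.
Counting 6 from the largest end gives plot 11.

plot 11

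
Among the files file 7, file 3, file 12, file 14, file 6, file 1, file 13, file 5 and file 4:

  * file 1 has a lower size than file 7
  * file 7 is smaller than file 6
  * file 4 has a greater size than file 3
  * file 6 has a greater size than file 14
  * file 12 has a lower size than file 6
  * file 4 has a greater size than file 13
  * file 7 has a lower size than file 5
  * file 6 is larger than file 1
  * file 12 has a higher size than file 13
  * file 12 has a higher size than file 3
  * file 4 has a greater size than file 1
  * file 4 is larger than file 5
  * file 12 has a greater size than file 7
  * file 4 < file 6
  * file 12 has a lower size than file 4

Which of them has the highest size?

file 1 is not greatest since file 1 < file 4; file 3 is not greatest since file 3 < file 12; file 13 is not greatest since file 13 < file 4; file 7 is not greatest since file 7 < file 6; file 14 is not greatest since file 14 < file 6; file 12 is not greatest since file 12 < file 6; file 5 is not greatest since file 5 < file 4; file 4 is not greatest since file 4 < file 6.
Only file 6 has nothing above it, so file 6 is the highest size.

file 6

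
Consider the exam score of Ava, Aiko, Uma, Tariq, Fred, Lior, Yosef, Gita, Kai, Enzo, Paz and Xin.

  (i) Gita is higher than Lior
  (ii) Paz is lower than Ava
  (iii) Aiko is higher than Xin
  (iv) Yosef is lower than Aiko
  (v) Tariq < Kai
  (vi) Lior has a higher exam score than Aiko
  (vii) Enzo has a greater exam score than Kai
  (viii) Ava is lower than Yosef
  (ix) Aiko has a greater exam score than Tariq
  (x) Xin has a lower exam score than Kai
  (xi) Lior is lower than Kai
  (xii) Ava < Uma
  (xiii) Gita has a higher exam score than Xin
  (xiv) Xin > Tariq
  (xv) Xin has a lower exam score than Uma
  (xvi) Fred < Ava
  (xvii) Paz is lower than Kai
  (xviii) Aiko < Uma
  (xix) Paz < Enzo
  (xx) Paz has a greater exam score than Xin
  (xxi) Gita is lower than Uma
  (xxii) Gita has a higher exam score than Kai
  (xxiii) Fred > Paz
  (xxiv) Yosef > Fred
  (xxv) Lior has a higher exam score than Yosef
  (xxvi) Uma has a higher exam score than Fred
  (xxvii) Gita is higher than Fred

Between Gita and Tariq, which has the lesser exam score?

Tariq < Xin and Xin < Paz give Tariq < Paz.
With Paz < Fred: Tariq < Xin < Paz < Fred.
Then Fred < Ava extends the chain to Ava.
Then Ava < Yosef extends the chain to Yosef.
Then Yosef < Aiko extends the chain to Aiko.
With Aiko < Lior: Tariq < Xin < Paz < Fred < Ava < Yosef < Aiko < Lior.
Then Lior < Kai extends the chain to Kai.
Then Kai < Gita extends the chain to Gita.
So Tariq < Gita; Tariq is the lower of the two.

Tariq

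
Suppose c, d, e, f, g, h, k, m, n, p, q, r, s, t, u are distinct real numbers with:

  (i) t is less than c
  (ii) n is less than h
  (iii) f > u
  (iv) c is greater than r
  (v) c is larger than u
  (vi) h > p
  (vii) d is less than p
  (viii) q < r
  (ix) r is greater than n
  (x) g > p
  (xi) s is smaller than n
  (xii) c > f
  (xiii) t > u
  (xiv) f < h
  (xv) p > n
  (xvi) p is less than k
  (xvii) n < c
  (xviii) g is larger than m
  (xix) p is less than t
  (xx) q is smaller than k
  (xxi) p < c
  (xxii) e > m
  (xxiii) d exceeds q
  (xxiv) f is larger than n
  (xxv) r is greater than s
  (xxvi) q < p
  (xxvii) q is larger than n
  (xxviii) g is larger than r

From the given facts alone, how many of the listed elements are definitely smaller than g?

From g the given relations immediately reach m, r, p.
From those, s, n, q, d — 7 in total.
Nothing else is reachable below g; 7 in all.

7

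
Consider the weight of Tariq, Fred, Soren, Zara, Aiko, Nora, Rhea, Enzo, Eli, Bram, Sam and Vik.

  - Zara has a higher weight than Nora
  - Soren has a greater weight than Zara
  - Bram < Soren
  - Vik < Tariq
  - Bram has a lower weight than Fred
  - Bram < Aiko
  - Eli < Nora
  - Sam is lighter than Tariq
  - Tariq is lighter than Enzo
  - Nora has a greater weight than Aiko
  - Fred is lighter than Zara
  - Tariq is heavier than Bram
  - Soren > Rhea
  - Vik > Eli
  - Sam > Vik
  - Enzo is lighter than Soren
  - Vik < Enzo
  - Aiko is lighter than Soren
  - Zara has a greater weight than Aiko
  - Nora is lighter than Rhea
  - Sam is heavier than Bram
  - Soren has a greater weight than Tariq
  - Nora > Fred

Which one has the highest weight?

Chaining downward from Soren: directly below it, Bram, Aiko, Rhea, Zara, Tariq, Enzo; then Fred, Vik, Nora, Sam; then Eli.
That covers every other element, and nothing is given above Soren, so Soren is the highest weight.

Soren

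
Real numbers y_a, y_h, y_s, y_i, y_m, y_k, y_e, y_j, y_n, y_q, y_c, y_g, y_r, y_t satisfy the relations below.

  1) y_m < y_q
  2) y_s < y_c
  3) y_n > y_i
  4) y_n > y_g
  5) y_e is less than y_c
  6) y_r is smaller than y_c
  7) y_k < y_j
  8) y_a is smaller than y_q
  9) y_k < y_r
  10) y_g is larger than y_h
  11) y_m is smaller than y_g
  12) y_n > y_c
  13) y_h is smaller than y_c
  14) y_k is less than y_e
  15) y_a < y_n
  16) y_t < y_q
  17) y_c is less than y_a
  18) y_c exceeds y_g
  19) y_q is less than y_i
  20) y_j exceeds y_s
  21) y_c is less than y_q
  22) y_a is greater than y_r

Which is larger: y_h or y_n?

Link the given pairs in sequence: y_h < y_g; y_g < y_c; y_c < y_a; y_a < y_q; y_q < y_i; y_i < y_n.
Chaining these gives y_h < y_g < y_c < y_a < y_q < y_i < y_n.
So y_h < y_n; y_n is the larger of the two.

y_n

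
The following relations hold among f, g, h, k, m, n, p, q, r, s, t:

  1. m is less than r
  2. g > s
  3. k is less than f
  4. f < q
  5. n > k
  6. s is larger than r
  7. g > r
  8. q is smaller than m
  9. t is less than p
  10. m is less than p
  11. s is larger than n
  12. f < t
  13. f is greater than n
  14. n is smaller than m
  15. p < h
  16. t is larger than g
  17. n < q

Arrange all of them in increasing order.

k < n < f < q < m < r < s < g < t < p < h

Each adjacent pair is fixed by a given relation: k < n; n < f; f < q; q < m; m < r; r < s; s < g; g < t; t < p; p < h. Chaining them end to end gives the full order.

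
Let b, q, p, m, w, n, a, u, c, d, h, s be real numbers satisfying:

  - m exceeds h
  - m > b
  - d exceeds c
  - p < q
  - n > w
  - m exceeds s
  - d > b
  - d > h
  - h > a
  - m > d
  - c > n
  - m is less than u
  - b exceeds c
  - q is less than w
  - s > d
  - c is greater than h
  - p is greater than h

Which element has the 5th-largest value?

The consecutive relations fix a unique order: a < h < p < q < w < n < c < b < d < s < m < u.
The 5th largest is b.

b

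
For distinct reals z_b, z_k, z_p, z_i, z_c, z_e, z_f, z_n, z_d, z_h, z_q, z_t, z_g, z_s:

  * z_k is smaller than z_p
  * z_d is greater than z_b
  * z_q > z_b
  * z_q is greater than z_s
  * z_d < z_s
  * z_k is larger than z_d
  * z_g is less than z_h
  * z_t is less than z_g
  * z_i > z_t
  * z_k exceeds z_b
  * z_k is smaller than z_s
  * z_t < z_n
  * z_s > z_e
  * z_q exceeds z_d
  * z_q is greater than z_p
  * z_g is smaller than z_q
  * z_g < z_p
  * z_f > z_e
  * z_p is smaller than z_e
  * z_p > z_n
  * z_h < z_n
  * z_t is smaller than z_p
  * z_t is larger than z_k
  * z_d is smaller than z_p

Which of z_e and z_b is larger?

z_b < z_d and z_d < z_k give z_b < z_k.
With z_k < z_t: z_b < z_d < z_k < z_t.
With z_t < z_g: z_b < z_d < z_k < z_t < z_g.
With z_g < z_h: z_b < z_d < z_k < z_t < z_g < z_h.
With z_h < z_n: z_b < z_d < z_k < z_t < z_g < z_h < z_n.
Then z_n < z_p extends the chain to z_p.
Then z_p < z_e extends the chain to z_e.
So z_b < z_e; z_e is the larger of the two.

z_e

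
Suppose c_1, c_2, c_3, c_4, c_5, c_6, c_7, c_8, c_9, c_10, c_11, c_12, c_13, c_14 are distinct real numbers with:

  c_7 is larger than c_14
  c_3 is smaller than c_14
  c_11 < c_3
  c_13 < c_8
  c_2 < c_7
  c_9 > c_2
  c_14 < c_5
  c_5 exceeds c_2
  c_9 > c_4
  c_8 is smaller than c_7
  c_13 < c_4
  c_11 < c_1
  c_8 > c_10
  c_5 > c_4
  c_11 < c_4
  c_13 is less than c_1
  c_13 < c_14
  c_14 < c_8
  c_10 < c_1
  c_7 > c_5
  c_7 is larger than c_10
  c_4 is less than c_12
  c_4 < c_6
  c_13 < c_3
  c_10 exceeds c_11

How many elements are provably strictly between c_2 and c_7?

1

The relations place c_2 below c_7. An element lies strictly between them when it is forced above c_2 and also forced below c_7.
Above c_2: {c_9, c_5}. Below c_7: {c_13, c_11, c_3, c_14, c_4, c_10, c_5, c_8}.
Intersection: {c_5} — 1.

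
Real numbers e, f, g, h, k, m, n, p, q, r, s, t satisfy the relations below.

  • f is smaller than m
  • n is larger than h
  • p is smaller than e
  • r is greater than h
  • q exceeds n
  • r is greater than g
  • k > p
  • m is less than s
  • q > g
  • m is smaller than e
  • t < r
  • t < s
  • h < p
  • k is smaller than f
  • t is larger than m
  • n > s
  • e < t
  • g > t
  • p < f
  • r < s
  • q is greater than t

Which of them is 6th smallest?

The consecutive relations fix a unique order: h < p < k < f < m < e < t < g < r < s < n < q.
Counting 6 from the smallest end gives e.

e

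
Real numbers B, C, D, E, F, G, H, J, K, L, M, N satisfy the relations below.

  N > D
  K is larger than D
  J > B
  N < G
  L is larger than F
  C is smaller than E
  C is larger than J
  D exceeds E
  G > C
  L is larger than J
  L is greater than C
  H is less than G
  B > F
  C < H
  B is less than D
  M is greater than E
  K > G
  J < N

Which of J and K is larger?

J < C and C < E give J < E.
Then E < D extends the chain to D.
With D < N: J < C < E < D < N.
Then N < G extends the chain to G.
Then G < K extends the chain to K.
So J < K; K is the larger of the two.

K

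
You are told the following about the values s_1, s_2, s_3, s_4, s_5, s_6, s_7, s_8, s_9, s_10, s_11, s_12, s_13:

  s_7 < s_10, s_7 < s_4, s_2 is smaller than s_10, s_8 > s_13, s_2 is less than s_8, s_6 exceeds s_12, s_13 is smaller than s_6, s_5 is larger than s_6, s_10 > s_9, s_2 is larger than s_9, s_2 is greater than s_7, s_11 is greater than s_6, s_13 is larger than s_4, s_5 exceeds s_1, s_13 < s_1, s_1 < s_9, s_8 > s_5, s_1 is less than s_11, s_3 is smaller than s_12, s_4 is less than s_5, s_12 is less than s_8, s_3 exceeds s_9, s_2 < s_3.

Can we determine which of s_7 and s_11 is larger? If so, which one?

Link the given pairs in sequence: s_7 < s_4; s_4 < s_13; s_13 < s_1; s_1 < s_9; s_9 < s_2; s_2 < s_3; s_3 < s_12; s_12 < s_6; s_6 < s_11.
Together: s_7 < s_4 < s_13 < s_1 < s_9 < s_2 < s_3 < s_12 < s_6 < s_11.
So s_11 is larger.

s_11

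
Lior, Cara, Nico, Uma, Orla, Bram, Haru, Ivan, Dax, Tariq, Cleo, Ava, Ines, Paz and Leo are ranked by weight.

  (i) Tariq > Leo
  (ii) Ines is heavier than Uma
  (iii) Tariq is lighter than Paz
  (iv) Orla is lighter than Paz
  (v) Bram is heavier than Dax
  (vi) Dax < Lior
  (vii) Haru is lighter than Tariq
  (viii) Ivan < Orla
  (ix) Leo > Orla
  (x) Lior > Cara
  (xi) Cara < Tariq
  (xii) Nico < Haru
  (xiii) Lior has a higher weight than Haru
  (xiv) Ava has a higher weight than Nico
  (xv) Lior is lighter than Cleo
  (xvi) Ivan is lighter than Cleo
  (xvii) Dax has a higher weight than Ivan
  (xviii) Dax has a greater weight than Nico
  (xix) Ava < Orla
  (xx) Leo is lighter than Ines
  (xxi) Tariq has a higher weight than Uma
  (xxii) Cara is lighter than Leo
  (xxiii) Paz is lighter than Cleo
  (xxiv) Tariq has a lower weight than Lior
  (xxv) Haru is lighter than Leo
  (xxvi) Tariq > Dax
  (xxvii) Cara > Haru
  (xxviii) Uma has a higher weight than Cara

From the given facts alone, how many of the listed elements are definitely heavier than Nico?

13

From Nico the given relations immediately reach Ava, Haru, Dax.
From those, Orla, Cara, Leo, Tariq, Lior, Bram — 9 in total.
From those, Uma, Ines, Paz, Cleo — 13 in total.
No other element is forced above Nico by the given relations, so the count is 13.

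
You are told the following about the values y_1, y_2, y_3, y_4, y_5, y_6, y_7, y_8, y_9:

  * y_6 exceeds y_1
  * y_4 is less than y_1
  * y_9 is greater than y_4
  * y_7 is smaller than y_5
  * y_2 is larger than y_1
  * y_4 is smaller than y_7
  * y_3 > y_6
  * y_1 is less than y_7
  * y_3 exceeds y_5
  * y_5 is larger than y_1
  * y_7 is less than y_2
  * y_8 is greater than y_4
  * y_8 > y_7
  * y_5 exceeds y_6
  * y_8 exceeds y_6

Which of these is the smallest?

y_1 is not least since y_4 < y_1; y_6 is not least since y_1 < y_6; y_9 is not least since y_4 < y_9; y_7 is not least since y_4 < y_7; y_5 is not least since y_1 < y_5; y_2 is not least since y_7 < y_2; y_8 is not least since y_4 < y_8; y_3 is not least since y_5 < y_3.
Only y_4 has nothing below it, so y_4 is the smallest.

y_4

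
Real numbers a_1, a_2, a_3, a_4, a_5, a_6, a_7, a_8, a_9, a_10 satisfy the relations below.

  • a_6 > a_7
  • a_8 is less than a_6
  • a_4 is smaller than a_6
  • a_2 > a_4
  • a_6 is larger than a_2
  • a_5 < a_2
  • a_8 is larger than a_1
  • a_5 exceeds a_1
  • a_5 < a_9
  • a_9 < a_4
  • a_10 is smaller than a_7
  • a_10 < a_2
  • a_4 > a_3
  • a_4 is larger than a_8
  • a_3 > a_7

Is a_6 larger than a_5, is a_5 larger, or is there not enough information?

a_5 < a_9 and a_9 < a_4 give a_5 < a_4.
With a_4 < a_2: a_5 < a_9 < a_4 < a_2.
With a_2 < a_6: a_5 < a_9 < a_4 < a_2 < a_6.
So a_6 is larger.

a_6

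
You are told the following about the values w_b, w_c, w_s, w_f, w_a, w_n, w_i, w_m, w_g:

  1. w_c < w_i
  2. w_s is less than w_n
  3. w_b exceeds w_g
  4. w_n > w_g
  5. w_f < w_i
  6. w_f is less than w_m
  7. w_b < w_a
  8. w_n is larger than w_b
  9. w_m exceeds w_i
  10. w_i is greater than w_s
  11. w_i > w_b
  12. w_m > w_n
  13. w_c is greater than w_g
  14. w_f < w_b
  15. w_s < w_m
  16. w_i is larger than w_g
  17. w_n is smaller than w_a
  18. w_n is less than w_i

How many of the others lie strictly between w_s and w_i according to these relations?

1

Chaining upward from w_s reaches: w_n, w_a, w_m.
Chaining downward from w_i reaches: w_f, w_g, w_b, w_c, w_n.
Strictly between w_s and w_i are those in both lists: w_n — 1 element.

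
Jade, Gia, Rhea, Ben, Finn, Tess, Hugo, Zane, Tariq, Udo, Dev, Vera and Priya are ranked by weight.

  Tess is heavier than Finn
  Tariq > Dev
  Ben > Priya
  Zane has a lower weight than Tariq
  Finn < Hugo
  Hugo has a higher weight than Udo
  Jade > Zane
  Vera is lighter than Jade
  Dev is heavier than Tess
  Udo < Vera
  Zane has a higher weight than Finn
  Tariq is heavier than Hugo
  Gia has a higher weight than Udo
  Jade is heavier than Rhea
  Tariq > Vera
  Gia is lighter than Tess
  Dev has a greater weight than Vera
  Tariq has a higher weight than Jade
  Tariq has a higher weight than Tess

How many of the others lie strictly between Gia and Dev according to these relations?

1

Chaining upward from Gia reaches: Tess, Tariq.
Chaining downward from Dev reaches: Udo, Finn, Tess, Vera.
Strictly between Gia and Dev are those in both lists: Tess — 1 element.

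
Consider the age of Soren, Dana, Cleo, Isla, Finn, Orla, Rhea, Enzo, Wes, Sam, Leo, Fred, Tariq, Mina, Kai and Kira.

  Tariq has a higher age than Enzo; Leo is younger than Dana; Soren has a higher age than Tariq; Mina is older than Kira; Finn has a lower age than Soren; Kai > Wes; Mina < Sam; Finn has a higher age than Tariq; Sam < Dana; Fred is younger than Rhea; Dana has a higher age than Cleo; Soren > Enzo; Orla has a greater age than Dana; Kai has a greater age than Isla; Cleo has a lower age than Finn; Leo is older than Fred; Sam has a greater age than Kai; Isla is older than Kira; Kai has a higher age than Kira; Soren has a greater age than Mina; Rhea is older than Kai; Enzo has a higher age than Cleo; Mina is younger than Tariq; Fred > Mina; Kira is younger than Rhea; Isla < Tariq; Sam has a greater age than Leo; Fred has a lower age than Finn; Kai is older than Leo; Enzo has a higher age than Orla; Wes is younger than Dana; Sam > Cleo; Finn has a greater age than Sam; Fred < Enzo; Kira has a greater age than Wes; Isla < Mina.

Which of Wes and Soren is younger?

Wes

Chaining the given relations: Wes < Kira < Isla < Mina < Fred < Leo < Kai < Sam < Dana < Orla < Enzo < Tariq < Finn < Soren.
So Wes < Soren; Wes is the younger of the two.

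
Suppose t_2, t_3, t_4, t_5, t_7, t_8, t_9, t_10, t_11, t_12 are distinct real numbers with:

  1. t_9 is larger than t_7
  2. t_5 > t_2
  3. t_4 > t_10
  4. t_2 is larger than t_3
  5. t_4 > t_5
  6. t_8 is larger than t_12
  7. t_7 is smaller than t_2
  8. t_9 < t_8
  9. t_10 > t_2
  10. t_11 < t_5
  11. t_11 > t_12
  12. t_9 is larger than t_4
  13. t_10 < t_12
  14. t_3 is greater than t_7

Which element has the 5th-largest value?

t_11

Piecing the relations together gives one ordering: t_7 < t_3 < t_2 < t_10 < t_12 < t_11 < t_5 < t_4 < t_9 < t_8.
The 5th largest is t_11.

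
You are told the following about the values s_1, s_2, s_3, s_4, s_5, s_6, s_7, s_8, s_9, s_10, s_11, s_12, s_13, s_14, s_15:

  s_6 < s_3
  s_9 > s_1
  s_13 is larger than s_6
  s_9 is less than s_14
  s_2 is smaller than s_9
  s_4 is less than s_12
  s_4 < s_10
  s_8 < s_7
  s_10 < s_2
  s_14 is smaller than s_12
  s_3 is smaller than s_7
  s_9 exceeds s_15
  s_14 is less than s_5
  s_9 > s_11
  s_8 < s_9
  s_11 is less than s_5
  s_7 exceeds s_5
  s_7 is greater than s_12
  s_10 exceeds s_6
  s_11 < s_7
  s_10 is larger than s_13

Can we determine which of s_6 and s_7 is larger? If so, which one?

Chaining the given relations: s_6 < s_13 < s_10 < s_2 < s_9 < s_14 < s_5 < s_7.
So s_7 is larger.

s_7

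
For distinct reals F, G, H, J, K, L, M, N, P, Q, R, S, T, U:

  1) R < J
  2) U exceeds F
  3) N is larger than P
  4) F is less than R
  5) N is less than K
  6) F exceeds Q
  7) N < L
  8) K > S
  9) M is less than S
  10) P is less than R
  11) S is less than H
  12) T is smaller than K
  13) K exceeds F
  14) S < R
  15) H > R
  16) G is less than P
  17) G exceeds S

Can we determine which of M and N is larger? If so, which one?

N

M < S and S < G give M < G.
With G < P: M < S < G < P.
Then P < N extends the chain to N.
So N is larger.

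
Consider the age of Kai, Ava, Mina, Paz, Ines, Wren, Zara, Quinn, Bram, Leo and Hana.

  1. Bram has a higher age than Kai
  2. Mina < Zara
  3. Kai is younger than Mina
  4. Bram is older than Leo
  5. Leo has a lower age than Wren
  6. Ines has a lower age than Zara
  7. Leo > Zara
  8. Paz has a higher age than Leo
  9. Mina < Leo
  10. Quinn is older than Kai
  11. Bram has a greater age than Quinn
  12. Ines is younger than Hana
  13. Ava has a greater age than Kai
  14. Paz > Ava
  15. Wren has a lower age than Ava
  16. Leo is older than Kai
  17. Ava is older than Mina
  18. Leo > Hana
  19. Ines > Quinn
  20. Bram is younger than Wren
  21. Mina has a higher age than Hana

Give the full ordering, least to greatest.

Kai < Quinn < Ines < Hana < Mina < Zara < Leo < Bram < Wren < Ava < Paz

Nothing is placed below Kai, so it is least; from there Kai < Quinn; Quinn < Ines; Ines < Hana; Hana < Mina; Mina < Zara; Zara < Leo; Leo < Bram; Bram < Wren; Wren < Ava; Ava < Paz, each given directly.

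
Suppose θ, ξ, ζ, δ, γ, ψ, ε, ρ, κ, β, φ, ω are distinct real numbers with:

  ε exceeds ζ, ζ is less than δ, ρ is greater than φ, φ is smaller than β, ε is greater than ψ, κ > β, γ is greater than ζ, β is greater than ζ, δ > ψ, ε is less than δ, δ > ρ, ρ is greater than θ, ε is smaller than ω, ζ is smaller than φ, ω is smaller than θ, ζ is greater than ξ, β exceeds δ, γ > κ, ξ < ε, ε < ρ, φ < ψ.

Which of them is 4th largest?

δ

Chaining the given pairs: ξ < ζ < φ < ψ < ε < ω < θ < ρ < δ < β < κ < γ.
Counting 4 from the largest end gives δ.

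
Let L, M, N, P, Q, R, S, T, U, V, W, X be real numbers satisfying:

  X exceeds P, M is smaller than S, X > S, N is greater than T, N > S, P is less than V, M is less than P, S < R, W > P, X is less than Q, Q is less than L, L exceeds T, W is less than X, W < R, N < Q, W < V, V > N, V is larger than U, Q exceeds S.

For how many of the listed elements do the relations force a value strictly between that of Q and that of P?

Chaining upward from P reaches: W, R, X, V, L.
Chaining downward from Q reaches: M, S, T, W, X, N.
Strictly between P and Q are those in both lists: W, X — 2 elements.

2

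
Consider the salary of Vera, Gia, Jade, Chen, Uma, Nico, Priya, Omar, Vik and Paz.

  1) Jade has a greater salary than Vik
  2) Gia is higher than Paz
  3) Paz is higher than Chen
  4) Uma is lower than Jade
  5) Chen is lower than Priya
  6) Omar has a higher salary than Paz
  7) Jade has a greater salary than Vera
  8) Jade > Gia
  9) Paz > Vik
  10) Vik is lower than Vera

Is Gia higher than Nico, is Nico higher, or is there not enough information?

Following every chain through Nico: nothing is chained to Nico.
Gia is not reached, and no chain runs the other way from Gia to Nico.
So the given relations leave the order of Nico and Gia undetermined.

undetermined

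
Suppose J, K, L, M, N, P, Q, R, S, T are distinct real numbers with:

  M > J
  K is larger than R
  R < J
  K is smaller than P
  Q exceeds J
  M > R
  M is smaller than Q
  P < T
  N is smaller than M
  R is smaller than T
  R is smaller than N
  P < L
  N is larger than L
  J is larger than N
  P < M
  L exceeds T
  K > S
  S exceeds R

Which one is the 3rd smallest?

K

Piecing the relations together gives one ordering: R < S < K < P < T < L < N < J < M < Q.
The 3rd smallest is K.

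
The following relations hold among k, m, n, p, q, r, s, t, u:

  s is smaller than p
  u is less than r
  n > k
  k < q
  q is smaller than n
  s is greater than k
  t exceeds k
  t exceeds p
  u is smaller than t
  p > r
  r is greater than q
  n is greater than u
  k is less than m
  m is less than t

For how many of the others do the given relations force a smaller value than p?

From p the given relations immediately reach s, r.
From those, k, q, u — 5 in total.
No other element is forced below p by the given relations, so the count is 5.

5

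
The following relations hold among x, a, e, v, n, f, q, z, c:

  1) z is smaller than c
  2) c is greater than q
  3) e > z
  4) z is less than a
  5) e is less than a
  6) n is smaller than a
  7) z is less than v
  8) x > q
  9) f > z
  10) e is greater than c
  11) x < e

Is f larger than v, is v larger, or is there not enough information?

Following every chain through f: below f we get z.
v is not reached, and no chain runs the other way from v to f.
So the given relations leave the order of f and v undetermined.

undetermined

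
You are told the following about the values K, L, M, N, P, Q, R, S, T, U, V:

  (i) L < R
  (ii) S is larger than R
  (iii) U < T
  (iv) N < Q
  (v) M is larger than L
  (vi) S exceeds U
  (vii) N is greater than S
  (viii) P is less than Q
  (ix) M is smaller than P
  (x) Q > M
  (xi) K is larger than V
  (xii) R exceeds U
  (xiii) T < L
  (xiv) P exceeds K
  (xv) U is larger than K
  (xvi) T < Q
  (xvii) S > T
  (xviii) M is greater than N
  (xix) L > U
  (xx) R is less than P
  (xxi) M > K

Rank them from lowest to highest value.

Nothing is placed below V, so it is least; from there V < K; K < U; U < T; T < L; L < R; R < S; S < N; N < M; M < P; P < Q, each given directly.

V < K < U < T < L < R < S < N < M < P < Q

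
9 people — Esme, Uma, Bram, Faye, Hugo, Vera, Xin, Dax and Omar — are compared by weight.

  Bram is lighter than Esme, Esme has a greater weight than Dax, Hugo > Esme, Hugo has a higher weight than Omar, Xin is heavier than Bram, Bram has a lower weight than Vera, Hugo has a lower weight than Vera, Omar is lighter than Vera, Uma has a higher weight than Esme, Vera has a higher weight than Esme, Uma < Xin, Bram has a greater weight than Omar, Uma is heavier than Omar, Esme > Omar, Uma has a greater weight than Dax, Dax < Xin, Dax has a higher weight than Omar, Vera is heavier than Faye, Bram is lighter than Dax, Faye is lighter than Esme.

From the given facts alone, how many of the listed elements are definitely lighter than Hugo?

5

The elements the relations force below Hugo are Omar, Bram, Dax, Faye, Esme — no chain reaches any other.
That is 5.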